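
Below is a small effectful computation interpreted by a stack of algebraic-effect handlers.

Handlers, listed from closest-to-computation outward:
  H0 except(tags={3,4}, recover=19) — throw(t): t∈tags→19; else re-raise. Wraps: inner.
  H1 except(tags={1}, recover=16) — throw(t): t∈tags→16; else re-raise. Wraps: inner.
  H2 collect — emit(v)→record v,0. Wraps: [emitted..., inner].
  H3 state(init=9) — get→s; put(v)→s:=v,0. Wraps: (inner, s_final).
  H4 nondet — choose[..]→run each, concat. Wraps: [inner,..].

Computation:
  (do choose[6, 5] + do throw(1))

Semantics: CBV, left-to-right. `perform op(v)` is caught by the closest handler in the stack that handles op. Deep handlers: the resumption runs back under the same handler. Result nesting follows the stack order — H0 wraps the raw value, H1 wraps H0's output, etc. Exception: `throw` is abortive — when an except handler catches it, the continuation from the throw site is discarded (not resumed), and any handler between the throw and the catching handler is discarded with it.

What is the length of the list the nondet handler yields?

Working:
choose[6, 5] @ H4
  branch[0] choose=6:
    throw(1) @ H0 re-raised
    throw(1) @ H1 caught ⇒ 16
    H2 returns [16]
    H3 returns ([16], 9)
    H4 returns [([16], 9)]
  branch[1] choose=5:
    throw(1) @ H0 re-raised
    throw(1) @ H1 caught ⇒ 16
    H2 returns [16]
    H3 returns ([16], 9)
    H4 returns [([16], 9)]
= [([16], 9), ([16], 9)]

Answer: 2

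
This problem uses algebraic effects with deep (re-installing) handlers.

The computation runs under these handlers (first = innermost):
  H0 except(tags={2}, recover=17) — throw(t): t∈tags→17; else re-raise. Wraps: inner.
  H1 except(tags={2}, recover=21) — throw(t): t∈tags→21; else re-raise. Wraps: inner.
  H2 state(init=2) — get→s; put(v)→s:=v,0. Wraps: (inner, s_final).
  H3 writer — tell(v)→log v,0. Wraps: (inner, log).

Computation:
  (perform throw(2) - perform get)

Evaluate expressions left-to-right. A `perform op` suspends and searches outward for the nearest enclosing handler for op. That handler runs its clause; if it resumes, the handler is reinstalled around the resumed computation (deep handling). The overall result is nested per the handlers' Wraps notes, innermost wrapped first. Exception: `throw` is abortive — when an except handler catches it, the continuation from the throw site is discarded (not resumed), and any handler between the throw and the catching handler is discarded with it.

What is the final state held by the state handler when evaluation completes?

Answer: 2

Step-by-step:
throw(2) @ H0 caught ⇒ 17
H1 returns 17
H2 returns (17, 2)
H3 returns ((17, 2), ())
= ((17, 2), ())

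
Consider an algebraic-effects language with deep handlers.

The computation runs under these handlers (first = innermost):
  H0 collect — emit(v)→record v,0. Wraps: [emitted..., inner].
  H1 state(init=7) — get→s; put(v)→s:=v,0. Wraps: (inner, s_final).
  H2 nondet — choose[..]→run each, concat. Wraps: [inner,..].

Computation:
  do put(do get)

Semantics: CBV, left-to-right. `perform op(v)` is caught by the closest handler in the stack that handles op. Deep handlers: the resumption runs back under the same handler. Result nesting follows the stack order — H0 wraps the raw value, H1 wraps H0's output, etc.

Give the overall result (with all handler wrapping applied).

Step-by-step:
get @ H1 ⇒ 7
put(7) @ H1 ⇒ s:=7
H0 returns [0]
H1 returns ([0], 7)
H2 returns [([0], 7)]
= [([0], 7)]

Answer: [([0], 7)]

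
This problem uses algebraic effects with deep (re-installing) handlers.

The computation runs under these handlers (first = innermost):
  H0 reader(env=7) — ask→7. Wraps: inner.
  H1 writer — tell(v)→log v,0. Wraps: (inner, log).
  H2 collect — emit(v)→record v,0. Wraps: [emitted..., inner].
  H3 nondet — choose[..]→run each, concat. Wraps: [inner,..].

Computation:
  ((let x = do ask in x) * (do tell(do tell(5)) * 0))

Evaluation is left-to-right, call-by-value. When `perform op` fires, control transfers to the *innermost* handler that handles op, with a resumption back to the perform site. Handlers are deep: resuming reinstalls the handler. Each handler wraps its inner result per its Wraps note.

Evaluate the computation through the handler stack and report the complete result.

Answer: [[(0, (5, 0))]]

Evaluation trace:
ask @ H0 ⇒ 7
tell(5) @ H1 ⇒ log+=5
tell(0) @ H1 ⇒ log+=0
H0 returns 0
H1 returns (0, (5, 0))
H2 returns [(0, (5, 0))]
H3 returns [[(0, (5, 0))]]
= [[(0, (5, 0))]]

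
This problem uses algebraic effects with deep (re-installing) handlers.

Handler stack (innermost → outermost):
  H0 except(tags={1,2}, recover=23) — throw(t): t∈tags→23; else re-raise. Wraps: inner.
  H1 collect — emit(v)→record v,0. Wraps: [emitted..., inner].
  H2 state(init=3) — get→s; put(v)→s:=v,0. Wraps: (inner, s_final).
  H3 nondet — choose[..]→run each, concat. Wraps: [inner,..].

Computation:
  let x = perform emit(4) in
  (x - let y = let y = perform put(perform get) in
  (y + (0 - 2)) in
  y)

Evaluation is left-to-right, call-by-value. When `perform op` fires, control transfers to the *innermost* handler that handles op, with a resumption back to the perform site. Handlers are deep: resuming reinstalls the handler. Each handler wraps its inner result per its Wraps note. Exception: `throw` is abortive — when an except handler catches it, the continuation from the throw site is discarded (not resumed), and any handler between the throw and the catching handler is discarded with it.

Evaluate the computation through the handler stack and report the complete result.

Step-by-step:
emit(4) @ H1 ⇒ out+=4
get @ H2 ⇒ 3
put(3) @ H2 ⇒ s:=3
H0 returns 2
H1 returns [4, 2]
H2 returns ([4, 2], 3)
H3 returns [([4, 2], 3)]
= [([4, 2], 3)]

Answer: [([4, 2], 3)]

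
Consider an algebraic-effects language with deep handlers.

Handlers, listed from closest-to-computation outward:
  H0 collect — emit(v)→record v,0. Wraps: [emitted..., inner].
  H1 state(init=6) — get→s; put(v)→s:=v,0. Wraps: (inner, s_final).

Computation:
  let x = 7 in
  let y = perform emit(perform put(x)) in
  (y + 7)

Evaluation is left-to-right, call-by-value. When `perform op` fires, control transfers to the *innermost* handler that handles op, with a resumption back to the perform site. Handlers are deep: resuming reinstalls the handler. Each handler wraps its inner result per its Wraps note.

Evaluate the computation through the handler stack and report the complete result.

Answer: ([0, 7], 7)

Working:
put(7) @ H1 ⇒ s:=7
emit(0) @ H0 ⇒ out+=0
H0 returns [0, 7]
H1 returns ([0, 7], 7)
= ([0, 7], 7)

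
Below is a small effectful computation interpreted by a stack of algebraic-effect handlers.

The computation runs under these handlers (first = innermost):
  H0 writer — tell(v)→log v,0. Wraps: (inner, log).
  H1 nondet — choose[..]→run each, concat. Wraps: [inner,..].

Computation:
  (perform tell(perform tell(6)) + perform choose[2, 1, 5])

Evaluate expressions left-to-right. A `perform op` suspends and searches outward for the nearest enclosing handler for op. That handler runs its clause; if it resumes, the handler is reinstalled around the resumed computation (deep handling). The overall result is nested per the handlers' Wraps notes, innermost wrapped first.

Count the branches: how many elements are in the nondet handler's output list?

Evaluation trace:
tell(6) @ H0 ⇒ log+=6
tell(0) @ H0 ⇒ log+=0
choose[2, 1, 5] @ H1
  branch[0] choose=2:
    H0 returns (2, (6, 0))
    H1 returns [(2, (6, 0))]
  branch[1] choose=1:
    H0 returns (1, (6, 0))
    H1 returns [(1, (6, 0))]
  branch[2] choose=5:
    H0 returns (5, (6, 0))
    H1 returns [(5, (6, 0))]
= [(2, (6, 0)), (1, (6, 0)), (5, (6, 0))]

Answer: 3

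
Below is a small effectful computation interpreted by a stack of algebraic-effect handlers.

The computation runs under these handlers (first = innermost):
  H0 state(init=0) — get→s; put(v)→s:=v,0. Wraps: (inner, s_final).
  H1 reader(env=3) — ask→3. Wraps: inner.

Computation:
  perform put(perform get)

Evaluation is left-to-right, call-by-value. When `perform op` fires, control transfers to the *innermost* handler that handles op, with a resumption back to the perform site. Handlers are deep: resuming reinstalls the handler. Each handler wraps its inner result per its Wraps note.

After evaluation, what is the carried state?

Answer: 0

Step-by-step:
get @ H0 ⇒ 0
put(0) @ H0 ⇒ s:=0
H0 returns (0, 0)
H1 returns (0, 0)
= (0, 0)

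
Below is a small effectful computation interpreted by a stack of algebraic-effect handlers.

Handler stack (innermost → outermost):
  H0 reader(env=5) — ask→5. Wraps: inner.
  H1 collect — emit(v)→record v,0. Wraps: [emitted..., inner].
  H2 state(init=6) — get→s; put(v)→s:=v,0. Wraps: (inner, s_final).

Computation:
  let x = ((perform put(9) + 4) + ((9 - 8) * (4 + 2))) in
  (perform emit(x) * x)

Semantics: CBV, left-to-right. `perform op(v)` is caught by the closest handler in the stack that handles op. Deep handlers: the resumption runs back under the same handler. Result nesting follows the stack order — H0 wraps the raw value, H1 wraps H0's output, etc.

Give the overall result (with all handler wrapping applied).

Evaluation trace:
put(9) @ H2 ⇒ s:=9
emit(10) @ H1 ⇒ out+=10
H0 returns 0
H1 returns [10, 0]
H2 returns ([10, 0], 9)
= ([10, 0], 9)

Answer: ([10, 0], 9)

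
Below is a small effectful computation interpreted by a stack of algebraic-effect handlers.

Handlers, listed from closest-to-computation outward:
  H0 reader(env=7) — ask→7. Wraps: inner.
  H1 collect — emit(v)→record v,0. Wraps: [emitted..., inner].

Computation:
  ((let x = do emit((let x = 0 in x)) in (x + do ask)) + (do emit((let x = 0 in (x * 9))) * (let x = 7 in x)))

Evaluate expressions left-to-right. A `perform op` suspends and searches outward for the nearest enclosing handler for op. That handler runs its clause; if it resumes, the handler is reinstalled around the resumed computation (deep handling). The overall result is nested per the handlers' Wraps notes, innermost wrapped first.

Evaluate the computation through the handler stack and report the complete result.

Working:
emit(0) @ H1 ⇒ out+=0
ask @ H0 ⇒ 7
emit(0) @ H1 ⇒ out+=0
H0 returns 7
H1 returns [0, 0, 7]
= [0, 0, 7]

Answer: [0, 0, 7]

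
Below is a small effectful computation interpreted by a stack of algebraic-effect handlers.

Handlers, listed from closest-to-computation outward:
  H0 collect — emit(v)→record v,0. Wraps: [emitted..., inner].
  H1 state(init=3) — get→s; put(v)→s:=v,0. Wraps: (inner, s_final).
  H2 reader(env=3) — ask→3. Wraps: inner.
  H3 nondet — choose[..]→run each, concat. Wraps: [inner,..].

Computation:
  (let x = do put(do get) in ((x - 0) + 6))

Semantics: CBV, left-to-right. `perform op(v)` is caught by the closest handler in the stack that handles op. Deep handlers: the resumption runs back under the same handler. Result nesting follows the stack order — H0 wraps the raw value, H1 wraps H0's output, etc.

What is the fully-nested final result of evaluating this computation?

Working:
get @ H1 ⇒ 3
put(3) @ H1 ⇒ s:=3
H0 returns [6]
H1 returns ([6], 3)
H2 returns ([6], 3)
H3 returns [([6], 3)]
= [([6], 3)]

Answer: [([6], 3)]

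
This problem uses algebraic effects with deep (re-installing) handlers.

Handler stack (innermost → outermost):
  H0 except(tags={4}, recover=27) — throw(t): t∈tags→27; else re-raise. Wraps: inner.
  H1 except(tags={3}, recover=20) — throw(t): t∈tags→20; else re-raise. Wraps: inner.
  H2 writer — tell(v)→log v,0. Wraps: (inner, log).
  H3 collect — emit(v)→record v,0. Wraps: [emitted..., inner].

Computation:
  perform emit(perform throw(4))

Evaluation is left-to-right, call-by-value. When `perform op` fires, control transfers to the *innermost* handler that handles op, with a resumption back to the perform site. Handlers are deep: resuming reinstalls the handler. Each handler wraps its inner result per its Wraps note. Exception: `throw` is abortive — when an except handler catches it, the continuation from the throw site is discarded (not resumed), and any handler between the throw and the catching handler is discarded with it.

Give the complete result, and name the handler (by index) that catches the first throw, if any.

Answer: [(27, ())] ; first throw caught by: H0

Evaluation trace:
throw(4) @ H0 caught ⇒ 27
H1 returns 27
H2 returns (27, ())
H3 returns [(27, ())]
= [(27, ())]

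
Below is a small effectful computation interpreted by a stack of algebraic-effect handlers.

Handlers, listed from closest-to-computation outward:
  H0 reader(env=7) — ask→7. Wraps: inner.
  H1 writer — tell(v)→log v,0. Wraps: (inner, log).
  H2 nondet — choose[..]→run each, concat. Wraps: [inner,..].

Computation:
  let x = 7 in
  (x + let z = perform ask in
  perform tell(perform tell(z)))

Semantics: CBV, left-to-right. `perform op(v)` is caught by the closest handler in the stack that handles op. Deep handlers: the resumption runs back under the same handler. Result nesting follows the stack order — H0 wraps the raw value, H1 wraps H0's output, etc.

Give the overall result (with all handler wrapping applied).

Answer: [(7, (7, 0))]

Step-by-step:
ask @ H0 ⇒ 7
tell(7) @ H1 ⇒ log+=7
tell(0) @ H1 ⇒ log+=0
H0 returns 7
H1 returns (7, (7, 0))
H2 returns [(7, (7, 0))]
= [(7, (7, 0))]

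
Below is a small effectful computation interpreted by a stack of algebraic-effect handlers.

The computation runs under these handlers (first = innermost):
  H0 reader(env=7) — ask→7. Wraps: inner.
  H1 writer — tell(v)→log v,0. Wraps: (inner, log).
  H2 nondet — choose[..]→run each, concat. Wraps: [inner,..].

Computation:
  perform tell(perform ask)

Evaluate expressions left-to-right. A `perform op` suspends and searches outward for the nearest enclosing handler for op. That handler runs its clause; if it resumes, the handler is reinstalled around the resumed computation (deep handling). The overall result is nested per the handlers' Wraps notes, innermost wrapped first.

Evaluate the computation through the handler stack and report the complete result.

Working:
ask @ H0 ⇒ 7
tell(7) @ H1 ⇒ log+=7
H0 returns 0
H1 returns (0, (7))
H2 returns [(0, (7))]
= [(0, (7))]

Answer: [(0, (7))]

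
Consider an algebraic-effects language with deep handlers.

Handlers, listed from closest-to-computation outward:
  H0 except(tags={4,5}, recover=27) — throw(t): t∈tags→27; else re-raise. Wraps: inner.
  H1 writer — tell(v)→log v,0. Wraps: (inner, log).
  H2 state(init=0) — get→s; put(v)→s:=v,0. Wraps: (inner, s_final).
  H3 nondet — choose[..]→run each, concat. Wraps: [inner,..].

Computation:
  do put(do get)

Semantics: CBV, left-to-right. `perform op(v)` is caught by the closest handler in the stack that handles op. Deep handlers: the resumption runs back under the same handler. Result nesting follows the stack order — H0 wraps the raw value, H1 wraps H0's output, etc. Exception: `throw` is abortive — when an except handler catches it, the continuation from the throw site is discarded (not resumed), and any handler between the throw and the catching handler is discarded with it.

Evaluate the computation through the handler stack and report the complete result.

Answer: [((0, ()), 0)]

Step-by-step:
get @ H2 ⇒ 0
put(0) @ H2 ⇒ s:=0
H0 returns 0
H1 returns (0, ())
H2 returns ((0, ()), 0)
H3 returns [((0, ()), 0)]
= [((0, ()), 0)]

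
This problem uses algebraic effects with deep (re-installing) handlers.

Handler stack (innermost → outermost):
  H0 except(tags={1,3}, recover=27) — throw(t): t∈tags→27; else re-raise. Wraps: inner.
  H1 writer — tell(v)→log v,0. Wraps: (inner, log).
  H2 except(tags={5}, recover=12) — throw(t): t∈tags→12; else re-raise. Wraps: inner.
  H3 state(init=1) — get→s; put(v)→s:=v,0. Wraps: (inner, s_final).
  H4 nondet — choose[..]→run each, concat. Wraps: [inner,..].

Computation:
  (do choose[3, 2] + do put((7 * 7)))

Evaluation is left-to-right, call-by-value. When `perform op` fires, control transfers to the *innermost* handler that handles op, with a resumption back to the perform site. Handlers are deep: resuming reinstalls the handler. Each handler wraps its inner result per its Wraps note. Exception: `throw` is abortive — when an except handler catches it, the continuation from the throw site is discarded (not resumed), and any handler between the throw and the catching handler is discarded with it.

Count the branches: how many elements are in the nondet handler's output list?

Answer: 2

Step-by-step:
choose[3, 2] @ H4
  branch[0] choose=3:
    put(49) @ H3 ⇒ s:=49
    H0 returns 3
    H1 returns (3, ())
    H2 returns (3, ())
    H3 returns ((3, ()), 49)
    H4 returns [((3, ()), 49)]
  branch[1] choose=2:
    put(49) @ H3 ⇒ s:=49
    H0 returns 2
    H1 returns (2, ())
    H2 returns (2, ())
    H3 returns ((2, ()), 49)
    H4 returns [((2, ()), 49)]
= [((3, ()), 49), ((2, ()), 49)]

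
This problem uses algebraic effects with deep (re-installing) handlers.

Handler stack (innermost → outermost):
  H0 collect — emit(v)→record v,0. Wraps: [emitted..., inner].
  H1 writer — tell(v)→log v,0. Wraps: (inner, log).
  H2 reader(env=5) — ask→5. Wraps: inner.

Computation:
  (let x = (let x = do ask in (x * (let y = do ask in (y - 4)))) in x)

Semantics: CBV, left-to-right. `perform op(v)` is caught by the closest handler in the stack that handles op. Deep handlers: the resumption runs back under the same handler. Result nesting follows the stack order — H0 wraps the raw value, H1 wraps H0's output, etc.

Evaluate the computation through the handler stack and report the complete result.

Answer: ([5], ())

Evaluation trace:
ask @ H2 ⇒ 5
ask @ H2 ⇒ 5
H0 returns [5]
H1 returns ([5], ())
H2 returns ([5], ())
= ([5], ())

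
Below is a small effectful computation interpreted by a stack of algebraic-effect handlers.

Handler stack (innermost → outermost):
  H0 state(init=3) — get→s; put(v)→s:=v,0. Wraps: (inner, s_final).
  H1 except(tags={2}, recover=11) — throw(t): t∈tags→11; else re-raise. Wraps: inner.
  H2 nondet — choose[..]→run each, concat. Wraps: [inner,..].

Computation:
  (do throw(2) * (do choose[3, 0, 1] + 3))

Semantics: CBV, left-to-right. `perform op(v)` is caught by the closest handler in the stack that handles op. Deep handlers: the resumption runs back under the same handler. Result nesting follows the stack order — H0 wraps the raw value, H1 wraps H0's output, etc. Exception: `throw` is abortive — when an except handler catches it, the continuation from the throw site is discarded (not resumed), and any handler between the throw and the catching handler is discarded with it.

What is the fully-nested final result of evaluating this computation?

Working:
throw(2) @ H1 caught ⇒ 11
H2 returns [11]
= [11]

Answer: [11]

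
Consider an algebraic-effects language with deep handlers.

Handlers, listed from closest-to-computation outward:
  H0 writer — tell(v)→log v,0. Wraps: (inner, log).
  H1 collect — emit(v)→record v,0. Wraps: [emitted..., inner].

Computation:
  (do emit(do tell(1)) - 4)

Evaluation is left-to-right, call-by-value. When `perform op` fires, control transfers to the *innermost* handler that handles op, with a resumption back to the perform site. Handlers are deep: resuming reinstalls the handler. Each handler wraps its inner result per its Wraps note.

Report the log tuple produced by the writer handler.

Answer: (1)

Working:
tell(1) @ H0 ⇒ log+=1
emit(0) @ H1 ⇒ out+=0
H0 returns (-4, (1))
H1 returns [0, (-4, (1))]
= [0, (-4, (1))]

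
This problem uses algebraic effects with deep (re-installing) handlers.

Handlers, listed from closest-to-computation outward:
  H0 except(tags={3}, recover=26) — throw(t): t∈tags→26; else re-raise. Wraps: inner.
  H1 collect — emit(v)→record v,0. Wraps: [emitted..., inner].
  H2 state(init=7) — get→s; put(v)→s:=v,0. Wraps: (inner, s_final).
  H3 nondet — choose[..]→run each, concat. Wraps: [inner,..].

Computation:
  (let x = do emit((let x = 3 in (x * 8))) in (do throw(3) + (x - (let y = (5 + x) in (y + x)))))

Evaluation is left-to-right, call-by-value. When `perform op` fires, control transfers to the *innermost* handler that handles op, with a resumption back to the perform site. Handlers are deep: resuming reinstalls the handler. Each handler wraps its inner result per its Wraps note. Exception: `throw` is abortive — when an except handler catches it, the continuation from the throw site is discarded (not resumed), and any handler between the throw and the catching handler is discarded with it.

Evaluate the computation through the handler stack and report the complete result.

Answer: [([24, 26], 7)]

Working:
emit(24) @ H1 ⇒ out+=24
throw(3) @ H0 caught ⇒ 26
H1 returns [24, 26]
H2 returns ([24, 26], 7)
H3 returns [([24, 26], 7)]
= [([24, 26], 7)]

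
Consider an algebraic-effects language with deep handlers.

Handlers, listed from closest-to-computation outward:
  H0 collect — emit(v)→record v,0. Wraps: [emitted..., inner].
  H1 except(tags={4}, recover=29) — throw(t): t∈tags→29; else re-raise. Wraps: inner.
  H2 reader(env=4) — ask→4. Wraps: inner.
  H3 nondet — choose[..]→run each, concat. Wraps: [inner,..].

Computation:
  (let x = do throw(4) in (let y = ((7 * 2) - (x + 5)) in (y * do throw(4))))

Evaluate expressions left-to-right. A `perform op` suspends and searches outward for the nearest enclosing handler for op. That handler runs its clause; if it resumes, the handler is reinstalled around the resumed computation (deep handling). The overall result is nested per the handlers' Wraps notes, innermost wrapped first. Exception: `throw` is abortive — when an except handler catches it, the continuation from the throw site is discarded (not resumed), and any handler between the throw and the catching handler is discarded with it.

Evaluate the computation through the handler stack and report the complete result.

Answer: [29]

Step-by-step:
throw(4) @ H1 caught ⇒ 29
H2 returns 29
H3 returns [29]
= [29]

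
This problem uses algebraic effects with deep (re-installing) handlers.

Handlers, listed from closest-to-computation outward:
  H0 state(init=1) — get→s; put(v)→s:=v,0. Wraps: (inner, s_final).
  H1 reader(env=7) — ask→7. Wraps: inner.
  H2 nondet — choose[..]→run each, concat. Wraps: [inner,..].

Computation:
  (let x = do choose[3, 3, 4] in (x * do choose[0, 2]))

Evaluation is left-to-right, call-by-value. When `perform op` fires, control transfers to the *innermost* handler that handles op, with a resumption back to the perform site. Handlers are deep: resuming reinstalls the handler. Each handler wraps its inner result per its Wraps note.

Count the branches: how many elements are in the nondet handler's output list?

Step-by-step:
choose[3, 3, 4] @ H2
  branch[0] choose=3:
    choose[0, 2] @ H2
      branch[0] choose=0:
        H0 returns (0, 1)
        H1 returns (0, 1)
        H2 returns [(0, 1)]
      branch[1] choose=2:
        H0 returns (6, 1)
        H1 returns (6, 1)
        H2 returns [(6, 1)]
  branch[1] choose=3:
    choose[0, 2] @ H2
      branch[0] choose=0:
        H0 returns (0, 1)
        H1 returns (0, 1)
        H2 returns [(0, 1)]
      branch[1] choose=2:
        H0 returns (6, 1)
        H1 returns (6, 1)
        H2 returns [(6, 1)]
  branch[2] choose=4:
    choose[0, 2] @ H2
      branch[0] choose=0:
        H0 returns (0, 1)
        H1 returns (0, 1)
        H2 returns [(0, 1)]
      branch[1] choose=2:
        H0 returns (8, 1)
        H1 returns (8, 1)
        H2 returns [(8, 1)]
= [(0, 1), (6, 1), (0, 1), (6, 1), (0, 1), (8, 1)]

Answer: 6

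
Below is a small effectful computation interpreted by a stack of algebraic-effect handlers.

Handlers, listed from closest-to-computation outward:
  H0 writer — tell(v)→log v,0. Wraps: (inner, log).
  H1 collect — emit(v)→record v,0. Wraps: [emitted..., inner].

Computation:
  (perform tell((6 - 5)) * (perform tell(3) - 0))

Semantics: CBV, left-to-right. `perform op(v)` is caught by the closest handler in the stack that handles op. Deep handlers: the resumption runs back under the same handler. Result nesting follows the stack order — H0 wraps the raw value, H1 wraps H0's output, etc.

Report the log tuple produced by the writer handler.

Answer: (1, 3)

Step-by-step:
tell(1) @ H0 ⇒ log+=1
tell(3) @ H0 ⇒ log+=3
H0 returns (0, (1, 3))
H1 returns [(0, (1, 3))]
= [(0, (1, 3))]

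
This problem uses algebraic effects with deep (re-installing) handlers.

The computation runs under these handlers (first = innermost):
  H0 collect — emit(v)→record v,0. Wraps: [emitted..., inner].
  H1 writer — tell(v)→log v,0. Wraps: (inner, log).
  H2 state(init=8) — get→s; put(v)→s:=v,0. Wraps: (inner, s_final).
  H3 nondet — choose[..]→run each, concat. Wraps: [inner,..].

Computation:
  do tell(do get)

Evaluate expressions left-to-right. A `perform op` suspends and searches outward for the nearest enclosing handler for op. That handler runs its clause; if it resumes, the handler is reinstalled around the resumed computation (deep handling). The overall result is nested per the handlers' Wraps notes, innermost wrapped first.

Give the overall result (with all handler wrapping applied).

Evaluation trace:
get @ H2 ⇒ 8
tell(8) @ H1 ⇒ log+=8
H0 returns [0]
H1 returns ([0], (8))
H2 returns (([0], (8)), 8)
H3 returns [(([0], (8)), 8)]
= [(([0], (8)), 8)]

Answer: [(([0], (8)), 8)]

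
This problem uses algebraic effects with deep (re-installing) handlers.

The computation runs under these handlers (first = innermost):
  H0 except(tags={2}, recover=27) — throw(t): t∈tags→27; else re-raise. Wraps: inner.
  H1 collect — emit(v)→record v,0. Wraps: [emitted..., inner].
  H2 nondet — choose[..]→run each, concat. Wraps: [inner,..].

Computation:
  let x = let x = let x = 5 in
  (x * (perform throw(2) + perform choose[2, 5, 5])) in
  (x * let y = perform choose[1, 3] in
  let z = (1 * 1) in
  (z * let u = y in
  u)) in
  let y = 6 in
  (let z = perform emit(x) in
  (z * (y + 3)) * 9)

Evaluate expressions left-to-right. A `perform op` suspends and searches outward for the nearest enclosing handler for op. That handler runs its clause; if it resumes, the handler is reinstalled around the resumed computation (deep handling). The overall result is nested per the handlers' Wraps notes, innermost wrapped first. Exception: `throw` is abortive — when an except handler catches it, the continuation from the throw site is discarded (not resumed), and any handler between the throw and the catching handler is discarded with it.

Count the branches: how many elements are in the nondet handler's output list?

Evaluation trace:
throw(2) @ H0 caught ⇒ 27
H1 returns [27]
H2 returns [[27]]
= [[27]]

Answer: 1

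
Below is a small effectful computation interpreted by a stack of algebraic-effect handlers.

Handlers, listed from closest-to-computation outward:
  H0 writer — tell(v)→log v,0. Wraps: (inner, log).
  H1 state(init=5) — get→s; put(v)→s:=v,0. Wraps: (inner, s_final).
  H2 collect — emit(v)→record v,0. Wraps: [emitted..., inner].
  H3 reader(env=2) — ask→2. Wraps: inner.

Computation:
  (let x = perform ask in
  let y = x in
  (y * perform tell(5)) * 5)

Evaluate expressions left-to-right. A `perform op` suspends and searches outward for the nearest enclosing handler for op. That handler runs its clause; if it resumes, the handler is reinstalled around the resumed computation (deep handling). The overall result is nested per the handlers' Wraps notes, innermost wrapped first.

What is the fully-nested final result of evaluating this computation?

Answer: [((0, (5)), 5)]

Evaluation trace:
ask @ H3 ⇒ 2
tell(5) @ H0 ⇒ log+=5
H0 returns (0, (5))
H1 returns ((0, (5)), 5)
H2 returns [((0, (5)), 5)]
H3 returns [((0, (5)), 5)]
= [((0, (5)), 5)]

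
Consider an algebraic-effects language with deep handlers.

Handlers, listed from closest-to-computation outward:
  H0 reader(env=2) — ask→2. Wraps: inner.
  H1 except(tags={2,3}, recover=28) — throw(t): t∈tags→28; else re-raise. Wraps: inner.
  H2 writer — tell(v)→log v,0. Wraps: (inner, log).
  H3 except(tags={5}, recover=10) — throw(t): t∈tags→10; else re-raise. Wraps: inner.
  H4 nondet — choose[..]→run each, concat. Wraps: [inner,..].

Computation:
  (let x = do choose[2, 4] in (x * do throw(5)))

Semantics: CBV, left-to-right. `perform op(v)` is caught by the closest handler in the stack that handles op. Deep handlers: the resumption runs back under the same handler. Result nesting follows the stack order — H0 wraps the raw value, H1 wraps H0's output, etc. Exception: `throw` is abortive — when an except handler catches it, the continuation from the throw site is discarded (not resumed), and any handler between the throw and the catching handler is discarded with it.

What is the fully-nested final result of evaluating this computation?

Answer: [10, 10]

Step-by-step:
choose[2, 4] @ H4
  branch[0] choose=2:
    throw(5) @ H1 re-raised
    throw(5) @ H3 caught ⇒ 10
    H4 returns [10]
  branch[1] choose=4:
    throw(5) @ H1 re-raised
    throw(5) @ H3 caught ⇒ 10
    H4 returns [10]
= [10, 10]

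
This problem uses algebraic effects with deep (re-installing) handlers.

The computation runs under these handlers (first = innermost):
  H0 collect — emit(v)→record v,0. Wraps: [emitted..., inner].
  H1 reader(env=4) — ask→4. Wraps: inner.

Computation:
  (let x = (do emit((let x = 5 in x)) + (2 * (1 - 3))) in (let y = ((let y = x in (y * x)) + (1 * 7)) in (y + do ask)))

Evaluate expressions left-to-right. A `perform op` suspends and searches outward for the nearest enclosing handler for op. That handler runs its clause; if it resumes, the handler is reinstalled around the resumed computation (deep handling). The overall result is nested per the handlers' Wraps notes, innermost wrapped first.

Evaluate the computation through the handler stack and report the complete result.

Evaluation trace:
emit(5) @ H0 ⇒ out+=5
ask @ H1 ⇒ 4
H0 returns [5, 27]
H1 returns [5, 27]
= [5, 27]

Answer: [5, 27]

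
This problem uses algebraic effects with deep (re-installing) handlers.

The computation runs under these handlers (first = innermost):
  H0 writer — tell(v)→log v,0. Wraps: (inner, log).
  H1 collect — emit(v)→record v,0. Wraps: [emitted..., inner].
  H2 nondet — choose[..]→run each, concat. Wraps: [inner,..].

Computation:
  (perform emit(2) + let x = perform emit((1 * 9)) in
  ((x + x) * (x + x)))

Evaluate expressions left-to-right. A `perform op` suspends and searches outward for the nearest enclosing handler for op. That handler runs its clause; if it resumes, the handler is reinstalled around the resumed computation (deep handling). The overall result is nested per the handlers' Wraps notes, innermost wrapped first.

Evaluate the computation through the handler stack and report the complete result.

Evaluation trace:
emit(2) @ H1 ⇒ out+=2
emit(9) @ H1 ⇒ out+=9
H0 returns (0, ())
H1 returns [2, 9, (0, ())]
H2 returns [[2, 9, (0, ())]]
= [[2, 9, (0, ())]]

Answer: [[2, 9, (0, ())]]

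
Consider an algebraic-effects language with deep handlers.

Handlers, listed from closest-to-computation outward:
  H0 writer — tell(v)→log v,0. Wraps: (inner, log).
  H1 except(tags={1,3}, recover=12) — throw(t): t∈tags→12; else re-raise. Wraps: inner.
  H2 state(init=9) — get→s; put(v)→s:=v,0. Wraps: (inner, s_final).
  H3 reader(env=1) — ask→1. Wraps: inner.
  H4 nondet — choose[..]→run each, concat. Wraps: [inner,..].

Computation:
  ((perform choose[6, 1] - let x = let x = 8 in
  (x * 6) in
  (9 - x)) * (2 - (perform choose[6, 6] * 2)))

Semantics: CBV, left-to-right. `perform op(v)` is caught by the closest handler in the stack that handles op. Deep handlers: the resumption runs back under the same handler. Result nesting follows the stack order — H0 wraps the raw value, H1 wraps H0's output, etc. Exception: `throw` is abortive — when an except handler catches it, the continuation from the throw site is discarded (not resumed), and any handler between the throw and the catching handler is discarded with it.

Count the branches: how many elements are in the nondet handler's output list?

Answer: 4

Step-by-step:
choose[6, 1] @ H4
  branch[0] choose=6:
    choose[6, 6] @ H4
      branch[0] choose=6:
        H0 returns (-450, ())
        H1 returns (-450, ())
        H2 returns ((-450, ()), 9)
        H3 returns ((-450, ()), 9)
        H4 returns [((-450, ()), 9)]
      branch[1] choose=6:
        H0 returns (-450, ())
        H1 returns (-450, ())
        H2 returns ((-450, ()), 9)
        H3 returns ((-450, ()), 9)
        H4 returns [((-450, ()), 9)]
  branch[1] choose=1:
    choose[6, 6] @ H4
      branch[0] choose=6:
        H0 returns (-400, ())
        H1 returns (-400, ())
        H2 returns ((-400, ()), 9)
        H3 returns ((-400, ()), 9)
        H4 returns [((-400, ()), 9)]
      branch[1] choose=6:
        H0 returns (-400, ())
        H1 returns (-400, ())
        H2 returns ((-400, ()), 9)
        H3 returns ((-400, ()), 9)
        H4 returns [((-400, ()), 9)]
= [((-450, ()), 9), ((-450, ()), 9), ((-400, ()), 9), ((-400, ()), 9)]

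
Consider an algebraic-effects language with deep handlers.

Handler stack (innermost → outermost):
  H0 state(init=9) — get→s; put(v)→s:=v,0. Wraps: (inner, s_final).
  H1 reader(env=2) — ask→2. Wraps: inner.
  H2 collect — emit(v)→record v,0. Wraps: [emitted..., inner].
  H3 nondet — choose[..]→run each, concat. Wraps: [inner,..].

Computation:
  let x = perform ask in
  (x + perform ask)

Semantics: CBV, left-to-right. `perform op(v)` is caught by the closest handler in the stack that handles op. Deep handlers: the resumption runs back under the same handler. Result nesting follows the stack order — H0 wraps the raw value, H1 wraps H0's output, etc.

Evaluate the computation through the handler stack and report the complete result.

Evaluation trace:
ask @ H1 ⇒ 2
ask @ H1 ⇒ 2
H0 returns (4, 9)
H1 returns (4, 9)
H2 returns [(4, 9)]
H3 returns [[(4, 9)]]
= [[(4, 9)]]

Answer: [[(4, 9)]]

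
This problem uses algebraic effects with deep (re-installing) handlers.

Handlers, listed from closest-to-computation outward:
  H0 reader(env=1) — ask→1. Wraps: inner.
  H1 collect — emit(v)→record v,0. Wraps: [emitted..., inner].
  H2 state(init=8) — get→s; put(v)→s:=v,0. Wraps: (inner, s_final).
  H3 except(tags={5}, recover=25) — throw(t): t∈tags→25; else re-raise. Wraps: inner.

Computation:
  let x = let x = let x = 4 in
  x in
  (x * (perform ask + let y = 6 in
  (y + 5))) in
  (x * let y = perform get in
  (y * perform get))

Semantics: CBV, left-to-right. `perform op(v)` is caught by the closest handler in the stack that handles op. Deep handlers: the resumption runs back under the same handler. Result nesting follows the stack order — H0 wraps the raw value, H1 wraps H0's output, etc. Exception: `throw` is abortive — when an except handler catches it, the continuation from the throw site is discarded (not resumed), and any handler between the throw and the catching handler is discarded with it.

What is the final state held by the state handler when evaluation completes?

Answer: 8

Evaluation trace:
ask @ H0 ⇒ 1
get @ H2 ⇒ 8
get @ H2 ⇒ 8
H0 returns 3072
H1 returns [3072]
H2 returns ([3072], 8)
H3 returns ([3072], 8)
= ([3072], 8)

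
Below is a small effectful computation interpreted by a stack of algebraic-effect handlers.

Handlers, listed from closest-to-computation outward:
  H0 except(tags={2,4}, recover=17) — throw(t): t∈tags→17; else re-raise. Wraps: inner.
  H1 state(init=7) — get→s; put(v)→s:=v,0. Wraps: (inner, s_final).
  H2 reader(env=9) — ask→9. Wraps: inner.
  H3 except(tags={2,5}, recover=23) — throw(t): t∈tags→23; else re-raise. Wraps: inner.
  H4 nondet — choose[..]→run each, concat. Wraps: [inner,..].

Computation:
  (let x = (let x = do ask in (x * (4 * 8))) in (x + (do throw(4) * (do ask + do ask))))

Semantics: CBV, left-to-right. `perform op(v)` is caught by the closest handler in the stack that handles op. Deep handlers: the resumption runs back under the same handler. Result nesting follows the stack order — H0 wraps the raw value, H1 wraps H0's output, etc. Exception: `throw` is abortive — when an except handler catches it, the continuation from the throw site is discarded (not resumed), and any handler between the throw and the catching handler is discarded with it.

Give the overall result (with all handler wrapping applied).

Answer: [(17, 7)]

Working:
ask @ H2 ⇒ 9
throw(4) @ H0 caught ⇒ 17
H1 returns (17, 7)
H2 returns (17, 7)
H3 returns (17, 7)
H4 returns [(17, 7)]
= [(17, 7)]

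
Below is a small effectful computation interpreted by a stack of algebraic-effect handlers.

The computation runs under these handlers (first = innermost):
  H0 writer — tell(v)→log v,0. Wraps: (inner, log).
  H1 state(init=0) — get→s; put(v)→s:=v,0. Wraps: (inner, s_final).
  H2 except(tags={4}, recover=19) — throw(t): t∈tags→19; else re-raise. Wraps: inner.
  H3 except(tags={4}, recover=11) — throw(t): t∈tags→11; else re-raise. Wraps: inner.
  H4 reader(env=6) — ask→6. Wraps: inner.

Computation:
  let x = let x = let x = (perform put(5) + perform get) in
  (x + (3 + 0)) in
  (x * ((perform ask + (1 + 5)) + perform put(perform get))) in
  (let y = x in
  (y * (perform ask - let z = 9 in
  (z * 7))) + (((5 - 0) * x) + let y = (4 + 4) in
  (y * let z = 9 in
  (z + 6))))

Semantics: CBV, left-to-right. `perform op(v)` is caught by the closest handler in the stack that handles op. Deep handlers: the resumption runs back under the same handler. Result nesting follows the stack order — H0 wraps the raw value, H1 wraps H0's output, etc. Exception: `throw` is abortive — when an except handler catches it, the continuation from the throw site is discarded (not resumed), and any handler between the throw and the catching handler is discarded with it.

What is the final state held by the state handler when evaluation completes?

Answer: 5

Step-by-step:
put(5) @ H1 ⇒ s:=5
get @ H1 ⇒ 5
ask @ H4 ⇒ 6
get @ H1 ⇒ 5
put(5) @ H1 ⇒ s:=5
ask @ H4 ⇒ 6
H0 returns (-4872, ())
H1 returns ((-4872, ()), 5)
H2 returns ((-4872, ()), 5)
H3 returns ((-4872, ()), 5)
H4 returns ((-4872, ()), 5)
= ((-4872, ()), 5)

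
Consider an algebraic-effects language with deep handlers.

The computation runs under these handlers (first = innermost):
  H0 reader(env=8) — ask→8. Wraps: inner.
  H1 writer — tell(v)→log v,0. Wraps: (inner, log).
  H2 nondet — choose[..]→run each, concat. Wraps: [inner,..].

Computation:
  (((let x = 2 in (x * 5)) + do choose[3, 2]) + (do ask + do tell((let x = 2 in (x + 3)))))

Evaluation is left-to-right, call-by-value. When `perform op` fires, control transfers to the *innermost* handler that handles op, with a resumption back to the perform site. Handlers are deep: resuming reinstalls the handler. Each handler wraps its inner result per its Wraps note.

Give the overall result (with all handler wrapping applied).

Answer: [(21, (5)), (20, (5))]

Step-by-step:
choose[3, 2] @ H2
  branch[0] choose=3:
    ask @ H0 ⇒ 8
    tell(5) @ H1 ⇒ log+=5
    H0 returns 21
    H1 returns (21, (5))
    H2 returns [(21, (5))]
  branch[1] choose=2:
    ask @ H0 ⇒ 8
    tell(5) @ H1 ⇒ log+=5
    H0 returns 20
    H1 returns (20, (5))
    H2 returns [(20, (5))]
= [(21, (5)), (20, (5))]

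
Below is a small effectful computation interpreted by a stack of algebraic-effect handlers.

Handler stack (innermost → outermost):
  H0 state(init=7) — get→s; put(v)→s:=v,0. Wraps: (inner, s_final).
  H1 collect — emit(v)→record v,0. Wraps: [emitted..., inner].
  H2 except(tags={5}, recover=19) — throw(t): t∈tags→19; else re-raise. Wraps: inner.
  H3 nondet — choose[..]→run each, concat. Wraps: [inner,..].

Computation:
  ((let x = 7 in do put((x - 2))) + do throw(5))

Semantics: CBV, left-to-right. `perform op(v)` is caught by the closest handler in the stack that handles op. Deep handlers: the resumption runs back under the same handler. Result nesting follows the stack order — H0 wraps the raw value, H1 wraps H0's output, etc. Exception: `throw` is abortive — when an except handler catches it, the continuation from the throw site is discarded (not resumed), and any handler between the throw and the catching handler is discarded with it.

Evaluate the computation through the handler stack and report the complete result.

Answer: [19]

Step-by-step:
put(5) @ H0 ⇒ s:=5
throw(5) @ H2 caught ⇒ 19
H3 returns [19]
= [19]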